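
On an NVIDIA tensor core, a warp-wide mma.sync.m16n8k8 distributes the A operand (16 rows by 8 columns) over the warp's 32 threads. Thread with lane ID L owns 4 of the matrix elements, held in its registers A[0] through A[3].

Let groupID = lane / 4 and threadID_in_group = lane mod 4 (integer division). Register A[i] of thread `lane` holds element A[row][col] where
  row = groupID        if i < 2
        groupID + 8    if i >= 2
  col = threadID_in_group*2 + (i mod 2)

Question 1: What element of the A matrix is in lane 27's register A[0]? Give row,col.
27: gr=6,th=3
[0] (6+0,3*2+0) = (6,6)

6,6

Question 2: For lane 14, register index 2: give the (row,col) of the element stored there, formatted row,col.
L=14⇒gr=14>>2=3, th=14&3=2
[2]⇒row 3+8=11  col 2·2+0=4

11,4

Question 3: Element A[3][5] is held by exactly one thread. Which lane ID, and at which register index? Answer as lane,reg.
r=3→G=3,rhi=0  c=5→T=2,p=1
L=3*4+2=14  i=0*2+1=1

14,1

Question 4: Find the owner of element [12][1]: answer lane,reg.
16,3

r=12→G=4,rhi=1  c=1→T=0,p=1
L=4*4+0=16  i=1*2+1=3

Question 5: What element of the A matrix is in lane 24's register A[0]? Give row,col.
lane 24: g=6 (24/4), t=0 (24%4)
i=0: r=6+0=6, c=0*2+0=0

6,0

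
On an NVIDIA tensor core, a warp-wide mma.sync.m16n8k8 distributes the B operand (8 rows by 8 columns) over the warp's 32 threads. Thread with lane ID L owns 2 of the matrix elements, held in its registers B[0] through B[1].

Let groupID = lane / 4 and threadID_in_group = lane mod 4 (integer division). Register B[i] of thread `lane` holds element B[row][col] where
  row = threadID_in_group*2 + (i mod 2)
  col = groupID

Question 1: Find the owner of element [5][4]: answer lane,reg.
18,1

c=4->g=4  r=5->t=2,b0=1
L=4*4+2=18  i=1=1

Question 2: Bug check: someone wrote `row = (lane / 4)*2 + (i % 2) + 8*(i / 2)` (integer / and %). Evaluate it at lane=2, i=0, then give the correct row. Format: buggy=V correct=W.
`(lane / 4)*2 + (i % 2) + 8*(i / 2)`[2,0]⇒0
lane 2: gr=0 (2/4), th=2 (2%4)
i=0: r=2*2+0=4, c=gr=0
row: 0 vs 4

buggy=0 correct=4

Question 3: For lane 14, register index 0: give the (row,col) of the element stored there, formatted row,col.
14: gr=3,th=2
[0] (2*2+0,3) = (4,3)

4,3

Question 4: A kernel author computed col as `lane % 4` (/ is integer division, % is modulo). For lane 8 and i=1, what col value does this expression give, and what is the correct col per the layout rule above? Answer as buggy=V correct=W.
`lane % 4`[8,1]->0
lane 8: g=2 (8/4), t=0 (8%4)
i=1: r=0*2+1=1, c=g=2
col: 0 vs 2

buggy=0 correct=2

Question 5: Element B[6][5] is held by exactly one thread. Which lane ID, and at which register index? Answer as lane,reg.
23,0

c=5→G=5  r=6→T=3,p=0
L=5*4+3=23  i=0=0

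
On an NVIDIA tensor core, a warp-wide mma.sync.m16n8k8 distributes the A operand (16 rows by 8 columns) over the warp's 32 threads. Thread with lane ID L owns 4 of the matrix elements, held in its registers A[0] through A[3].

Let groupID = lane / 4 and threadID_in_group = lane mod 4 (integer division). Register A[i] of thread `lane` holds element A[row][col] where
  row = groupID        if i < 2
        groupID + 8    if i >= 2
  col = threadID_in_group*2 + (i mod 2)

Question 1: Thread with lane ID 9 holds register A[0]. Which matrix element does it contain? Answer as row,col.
lane 9→9/4=2, 9 mod 4=1
i=0  r:2+0→2  c:2·1+0→2

2,2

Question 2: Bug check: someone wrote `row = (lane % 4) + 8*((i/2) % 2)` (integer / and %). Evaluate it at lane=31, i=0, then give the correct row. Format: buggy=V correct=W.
`(lane % 4) + 8*((i/2) % 2)`[31,0]->3
lane 31: g=7 (31/4), t=3 (31%4)
i=0: r=7+0=7, c=3*2+0=6
row: 3 vs 7

buggy=3 correct=7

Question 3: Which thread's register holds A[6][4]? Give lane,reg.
r:6=>grp=6,rB=0  c:4=>tig=2,lo=0
L=6*4+2=26  i=0*2+0=0

26,0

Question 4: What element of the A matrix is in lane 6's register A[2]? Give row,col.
9,4

lane 6: gid=1 (6/4), tid=2 (6%4)
i=2: r=1+8=9, c=2*2+0=4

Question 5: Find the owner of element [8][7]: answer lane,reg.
3,3

r=8→G=0,rhi=1  c=7→T=3,p=1
L=0*4+3=3  i=1*2+1=3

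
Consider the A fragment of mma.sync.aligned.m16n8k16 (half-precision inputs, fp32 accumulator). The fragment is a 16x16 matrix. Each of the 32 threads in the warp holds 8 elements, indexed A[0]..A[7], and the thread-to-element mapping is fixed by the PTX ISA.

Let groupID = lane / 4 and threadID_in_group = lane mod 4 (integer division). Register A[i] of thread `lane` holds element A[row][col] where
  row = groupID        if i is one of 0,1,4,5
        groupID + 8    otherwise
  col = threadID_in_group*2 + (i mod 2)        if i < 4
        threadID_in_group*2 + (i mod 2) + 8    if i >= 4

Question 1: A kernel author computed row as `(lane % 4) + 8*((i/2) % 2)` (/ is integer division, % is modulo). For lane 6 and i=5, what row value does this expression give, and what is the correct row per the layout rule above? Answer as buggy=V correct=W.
buggy=2 correct=1

`(lane % 4) + 8*((i/2) % 2)`[6,5]=>2
6: grp=1,tig=2
[5] (1+0,2*2+1+8) = (1,13)
row: 2 vs 1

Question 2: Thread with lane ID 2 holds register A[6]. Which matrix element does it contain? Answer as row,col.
L=2→G=2>>2=0, T=2&3=2
[6]→row 0+8=8  col 2·2+0+8=12

8,12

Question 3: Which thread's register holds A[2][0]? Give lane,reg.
r:2=>grp=2,rB=0  c:0=>cB=0,tig=0,lo=0
L=2*4+0=8  i=0*4+0*2+0=0

8,0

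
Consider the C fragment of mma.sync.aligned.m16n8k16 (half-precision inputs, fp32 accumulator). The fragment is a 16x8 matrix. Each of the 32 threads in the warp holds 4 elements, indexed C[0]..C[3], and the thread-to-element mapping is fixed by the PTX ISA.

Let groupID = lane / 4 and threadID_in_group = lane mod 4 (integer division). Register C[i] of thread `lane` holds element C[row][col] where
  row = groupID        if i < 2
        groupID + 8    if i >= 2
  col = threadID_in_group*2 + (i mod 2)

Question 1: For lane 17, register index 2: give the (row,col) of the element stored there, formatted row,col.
17: gr=4,th=1
[2] (4+8,1*2+0) = (12,2)

12,2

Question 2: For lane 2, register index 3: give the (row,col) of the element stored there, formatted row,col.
8,5

2: G=0,T=2
[3] (0+8,2*2+1) = (8,5)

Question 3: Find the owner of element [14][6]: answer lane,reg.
27,2

r=14→G=6,rhi=1  c=6→T=3,p=0
L=6*4+3=27  i=1*2+0=2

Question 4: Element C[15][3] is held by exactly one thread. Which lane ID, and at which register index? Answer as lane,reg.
r=15->g=7,rb=1  c=3->t=1,b0=1
L=7*4+1=29  i=1*2+1=3

29,3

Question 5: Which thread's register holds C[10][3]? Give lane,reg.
9,3

r=10→G=2,rhi=1  c=3→T=1,p=1
L=2*4+1=9  i=1*2+1=3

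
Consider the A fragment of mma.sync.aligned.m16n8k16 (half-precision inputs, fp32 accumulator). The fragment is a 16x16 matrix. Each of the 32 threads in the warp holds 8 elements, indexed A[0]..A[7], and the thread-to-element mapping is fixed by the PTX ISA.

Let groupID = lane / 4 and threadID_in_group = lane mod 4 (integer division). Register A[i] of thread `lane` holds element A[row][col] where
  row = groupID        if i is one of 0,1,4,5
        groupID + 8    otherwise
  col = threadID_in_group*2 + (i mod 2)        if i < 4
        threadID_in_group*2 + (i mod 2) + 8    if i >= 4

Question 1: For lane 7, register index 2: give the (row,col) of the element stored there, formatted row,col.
lane 7=>7/4=1, 7 mod 4=3
i=2  r:1+8=>9  c:2·3+0+0=>6

9,6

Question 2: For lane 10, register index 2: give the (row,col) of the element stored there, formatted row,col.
10,4

lane 10: G=2 (10/4), T=2 (10%4)
i=2: r=2+8=10, c=2*2+0+0=4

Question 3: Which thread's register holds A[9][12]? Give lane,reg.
r: 9->gid=1,r8=1  c: 12->c8=1,tid=2,i&1=0
L=1*4+2=6  i=1*4+1*2+0=6

6,6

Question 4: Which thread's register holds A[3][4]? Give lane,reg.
r=3→G=3,rhi=0  c=4→chi=0,T=2,p=0
L=3*4+2=14  i=0*4+0*2+0=0

14,0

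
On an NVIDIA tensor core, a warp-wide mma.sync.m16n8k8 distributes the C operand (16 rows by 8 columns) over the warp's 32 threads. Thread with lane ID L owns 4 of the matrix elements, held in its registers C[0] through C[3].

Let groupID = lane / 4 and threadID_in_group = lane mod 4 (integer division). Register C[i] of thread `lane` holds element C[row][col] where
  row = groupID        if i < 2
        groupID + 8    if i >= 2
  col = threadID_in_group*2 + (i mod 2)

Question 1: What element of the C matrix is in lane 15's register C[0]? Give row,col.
L=15->gid=15>>2=3, tid=15&3=3
[0]->row 3+0=3  col 3·2+0=6

3,6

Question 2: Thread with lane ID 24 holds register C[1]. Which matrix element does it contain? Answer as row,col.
6,1

L=24->g=24>>2=6, t=24&3=0
[1]->row 6+0=6  col 0·2+1=1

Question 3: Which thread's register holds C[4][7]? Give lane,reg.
19,1

r=4⇒gr=4,Rb=0  c=7⇒th=3,odd=1
L=4*4+3=19  i=0*2+1=1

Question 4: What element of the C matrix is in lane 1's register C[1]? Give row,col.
lane 1: G=0 (1/4), T=1 (1%4)
i=1: r=0+0=0, c=1*2+1=3

0,3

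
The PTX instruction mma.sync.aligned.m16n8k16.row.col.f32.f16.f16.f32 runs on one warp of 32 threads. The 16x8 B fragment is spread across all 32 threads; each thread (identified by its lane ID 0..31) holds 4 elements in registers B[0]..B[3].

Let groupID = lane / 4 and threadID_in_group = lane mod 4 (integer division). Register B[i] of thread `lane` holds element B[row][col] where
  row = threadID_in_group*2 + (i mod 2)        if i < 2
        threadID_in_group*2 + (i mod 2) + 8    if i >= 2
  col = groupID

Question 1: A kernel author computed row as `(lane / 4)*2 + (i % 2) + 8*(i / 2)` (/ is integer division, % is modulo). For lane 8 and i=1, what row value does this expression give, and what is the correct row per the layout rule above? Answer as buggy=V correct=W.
`(lane / 4)*2 + (i % 2) + 8*(i / 2)`[8,1]→5
lane 8→8/4=2, 8 mod 4=0
i=1  r:2·0+1+0→1  c:2
row: 5 vs 1

buggy=5 correct=1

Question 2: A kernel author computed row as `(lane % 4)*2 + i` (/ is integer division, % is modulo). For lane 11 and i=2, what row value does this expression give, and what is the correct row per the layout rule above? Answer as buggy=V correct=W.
`(lane % 4)*2 + i`[11,2]→8
lane 11: G=2 (11/4), T=3 (11%4)
i=2: r=3*2+0+8=14, c=G=2
row: 8 vs 14

buggy=8 correct=14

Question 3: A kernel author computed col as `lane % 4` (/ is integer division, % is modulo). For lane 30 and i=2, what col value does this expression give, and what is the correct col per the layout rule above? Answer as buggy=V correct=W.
buggy=2 correct=7

`lane % 4`[30,2]->2
lane 30: g=7 (30/4), t=2 (30%4)
i=2: r=2*2+0+8=12, c=g=7
col: 2 vs 7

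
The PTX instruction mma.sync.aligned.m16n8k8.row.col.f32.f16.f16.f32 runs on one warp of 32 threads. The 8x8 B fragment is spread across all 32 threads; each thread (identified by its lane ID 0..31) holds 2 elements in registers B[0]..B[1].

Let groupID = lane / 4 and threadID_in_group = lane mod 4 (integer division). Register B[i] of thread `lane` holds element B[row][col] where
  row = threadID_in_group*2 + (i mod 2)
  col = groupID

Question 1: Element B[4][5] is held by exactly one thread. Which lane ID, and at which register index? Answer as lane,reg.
22,0

c: 5->gid=5  r: 4->tid=2,i&1=0
L=5*4+2=22  i=0=0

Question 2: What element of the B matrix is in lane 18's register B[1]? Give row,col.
18: G=4,T=2
[1] (2*2+1,4) = (5,4)

5,4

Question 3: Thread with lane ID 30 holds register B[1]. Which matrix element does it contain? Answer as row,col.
lane 30=>30/4=7, 30 mod 4=2
i=1  r:2·2+1=>5  c:7

5,7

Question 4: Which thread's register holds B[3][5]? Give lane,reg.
c=5→G=5  r=3→T=1,p=1
L=5*4+1=21  i=1=1

21,1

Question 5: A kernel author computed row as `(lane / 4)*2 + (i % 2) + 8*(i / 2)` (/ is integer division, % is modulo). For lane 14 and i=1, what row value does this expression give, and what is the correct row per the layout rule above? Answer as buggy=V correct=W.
`(lane / 4)*2 + (i % 2) + 8*(i / 2)`[14,1]->7
lane 14->14/4=3, 14 mod 4=2
i=1  r:2·2+1->5  c:3
row: 7 vs 5

buggy=7 correct=5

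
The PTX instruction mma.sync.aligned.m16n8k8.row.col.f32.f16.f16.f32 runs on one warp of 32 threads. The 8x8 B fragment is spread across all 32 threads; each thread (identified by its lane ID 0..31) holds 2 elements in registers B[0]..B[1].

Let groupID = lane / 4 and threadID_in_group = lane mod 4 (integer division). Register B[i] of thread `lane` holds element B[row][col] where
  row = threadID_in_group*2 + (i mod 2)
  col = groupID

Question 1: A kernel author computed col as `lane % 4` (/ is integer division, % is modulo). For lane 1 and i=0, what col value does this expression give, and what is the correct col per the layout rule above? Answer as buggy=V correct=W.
buggy=1 correct=0

`lane % 4`[1,0]=>1
L=1=>grp=1>>2=0, tig=1&3=1
[0]=>row 1·2+0=2  col grp=0
col: 1 vs 0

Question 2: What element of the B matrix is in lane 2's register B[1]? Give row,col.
5,0

lane 2→2/4=0, 2 mod 4=2
i=1  r:2·2+1→5  c:0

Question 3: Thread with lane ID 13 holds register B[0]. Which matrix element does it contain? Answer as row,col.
13: gr=3,th=1
[0] (1*2+0,3) = (2,3)

2,3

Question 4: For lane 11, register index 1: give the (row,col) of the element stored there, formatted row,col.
lane 11→11/4=2, 11 mod 4=3
i=1  r:2·3+1→7  c:2

7,2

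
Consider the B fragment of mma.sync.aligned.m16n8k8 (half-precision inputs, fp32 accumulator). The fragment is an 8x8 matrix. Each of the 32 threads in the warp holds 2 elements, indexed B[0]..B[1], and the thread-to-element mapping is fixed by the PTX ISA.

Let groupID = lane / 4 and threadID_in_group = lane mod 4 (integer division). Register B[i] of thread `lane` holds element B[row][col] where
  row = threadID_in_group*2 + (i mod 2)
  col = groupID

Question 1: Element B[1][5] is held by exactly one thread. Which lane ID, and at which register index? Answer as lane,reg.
c: 5->gid=5  r: 1->tid=0,i&1=1
L=5*4+0=20  i=1=1

20,1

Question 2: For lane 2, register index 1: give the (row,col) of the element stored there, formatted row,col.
5,0

L=2⇒gr=2>>2=0, th=2&3=2
[1]⇒row 2·2+1=5  col gr=0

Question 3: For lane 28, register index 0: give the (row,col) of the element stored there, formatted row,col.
0,7

28: gid=7,tid=0
[0] (0*2+0,7) = (0,7)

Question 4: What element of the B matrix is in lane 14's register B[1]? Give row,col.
L=14->gid=14>>2=3, tid=14&3=2
[1]->row 2·2+1=5  col gid=3

5,3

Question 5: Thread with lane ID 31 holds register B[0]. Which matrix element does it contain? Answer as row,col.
L=31->gid=31>>2=7, tid=31&3=3
[0]->row 3·2+0=6  col gid=7

6,7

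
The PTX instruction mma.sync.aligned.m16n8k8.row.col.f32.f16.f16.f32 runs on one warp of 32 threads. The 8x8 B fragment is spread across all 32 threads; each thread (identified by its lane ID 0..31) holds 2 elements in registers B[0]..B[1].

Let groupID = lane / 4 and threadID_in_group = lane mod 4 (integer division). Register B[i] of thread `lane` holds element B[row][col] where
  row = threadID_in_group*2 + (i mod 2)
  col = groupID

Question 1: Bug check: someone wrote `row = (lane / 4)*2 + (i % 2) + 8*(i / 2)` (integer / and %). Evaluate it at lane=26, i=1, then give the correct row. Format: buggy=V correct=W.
`(lane / 4)*2 + (i % 2) + 8*(i / 2)`[26,1]->13
lane 26->26/4=6, 26 mod 4=2
i=1  r:2·2+1->5  c:6
row: 13 vs 5

buggy=13 correct=5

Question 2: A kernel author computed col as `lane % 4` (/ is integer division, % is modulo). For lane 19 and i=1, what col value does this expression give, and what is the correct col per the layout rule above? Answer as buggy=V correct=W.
`lane % 4`[19,1]->3
19: gid=4,tid=3
[1] (3*2+1,4) = (7,4)
col: 3 vs 4

buggy=3 correct=4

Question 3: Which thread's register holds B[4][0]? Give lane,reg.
2,0

c=0→G=0  r=4→T=2,p=0
L=0*4+2=2  i=0=0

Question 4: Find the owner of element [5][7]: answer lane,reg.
c=7->g=7  r=5->t=2,b0=1
L=7*4+2=30  i=1=1

30,1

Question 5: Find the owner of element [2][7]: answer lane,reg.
29,0

c=7→G=7  r=2→T=1,p=0
L=7*4+1=29  i=0=0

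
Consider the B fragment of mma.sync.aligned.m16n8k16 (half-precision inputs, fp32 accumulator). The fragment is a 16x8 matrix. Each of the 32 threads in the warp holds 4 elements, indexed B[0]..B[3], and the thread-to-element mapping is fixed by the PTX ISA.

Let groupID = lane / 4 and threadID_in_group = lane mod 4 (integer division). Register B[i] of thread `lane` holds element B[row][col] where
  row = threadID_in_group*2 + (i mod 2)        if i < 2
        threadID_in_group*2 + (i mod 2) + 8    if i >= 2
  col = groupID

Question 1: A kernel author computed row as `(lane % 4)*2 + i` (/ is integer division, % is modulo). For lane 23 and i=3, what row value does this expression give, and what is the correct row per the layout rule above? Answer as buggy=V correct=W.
buggy=9 correct=15

`(lane % 4)*2 + i`[23,3]→9
lane 23→23/4=5, 23 mod 4=3
i=3  r:2·3+1+8→15  c:5
row: 9 vs 15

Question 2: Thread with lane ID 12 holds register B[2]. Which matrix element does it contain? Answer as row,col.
8,3

lane 12⇒12/4=3, 12 mod 4=0
i=2  r:2·0+0+8⇒8  c:3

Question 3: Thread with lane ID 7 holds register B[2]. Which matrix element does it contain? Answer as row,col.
lane 7: g=1 (7/4), t=3 (7%4)
i=2: r=3*2+0+8=14, c=g=1

14,1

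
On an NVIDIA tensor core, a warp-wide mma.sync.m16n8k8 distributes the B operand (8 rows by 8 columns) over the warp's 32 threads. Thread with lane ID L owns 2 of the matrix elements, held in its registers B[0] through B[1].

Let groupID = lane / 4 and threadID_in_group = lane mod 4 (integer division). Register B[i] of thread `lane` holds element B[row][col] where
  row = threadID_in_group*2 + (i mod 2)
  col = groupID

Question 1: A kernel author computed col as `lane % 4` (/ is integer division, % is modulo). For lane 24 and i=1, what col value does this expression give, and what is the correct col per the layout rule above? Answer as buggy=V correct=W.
buggy=0 correct=6

`lane % 4`[24,1]⇒0
lane 24: gr=6 (24/4), th=0 (24%4)
i=1: r=0*2+1=1, c=gr=6
col: 0 vs 6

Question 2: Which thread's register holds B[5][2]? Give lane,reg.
c=2⇒gr=2  r=5⇒th=2,odd=1
L=2*4+2=10  i=1=1

10,1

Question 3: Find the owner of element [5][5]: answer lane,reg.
22,1

c: 5->gid=5  r: 5->tid=2,i&1=1
L=5*4+2=22  i=1=1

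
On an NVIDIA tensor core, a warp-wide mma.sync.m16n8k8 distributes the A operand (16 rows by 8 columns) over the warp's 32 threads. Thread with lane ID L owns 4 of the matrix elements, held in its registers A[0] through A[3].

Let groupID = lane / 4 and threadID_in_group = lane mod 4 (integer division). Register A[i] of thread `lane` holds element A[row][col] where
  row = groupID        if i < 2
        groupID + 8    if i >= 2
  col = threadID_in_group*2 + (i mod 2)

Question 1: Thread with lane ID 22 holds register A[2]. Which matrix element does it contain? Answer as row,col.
lane 22: grp=5 (22/4), tig=2 (22%4)
i=2: r=5+8=13, c=2*2+0=4

13,4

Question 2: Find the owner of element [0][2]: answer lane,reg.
r:0=>grp=0,rB=0  c:2=>tig=1,lo=0
L=0*4+1=1  i=0*2+0=0

1,0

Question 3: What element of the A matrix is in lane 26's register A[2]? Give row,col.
14,4

26: grp=6,tig=2
[2] (6+8,2*2+0) = (14,4)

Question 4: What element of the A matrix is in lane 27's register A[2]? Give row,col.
lane 27: g=6 (27/4), t=3 (27%4)
i=2: r=6+8=14, c=3*2+0=6

14,6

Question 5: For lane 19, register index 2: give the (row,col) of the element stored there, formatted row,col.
lane 19: gr=4 (19/4), th=3 (19%4)
i=2: r=4+8=12, c=3*2+0=6

12,6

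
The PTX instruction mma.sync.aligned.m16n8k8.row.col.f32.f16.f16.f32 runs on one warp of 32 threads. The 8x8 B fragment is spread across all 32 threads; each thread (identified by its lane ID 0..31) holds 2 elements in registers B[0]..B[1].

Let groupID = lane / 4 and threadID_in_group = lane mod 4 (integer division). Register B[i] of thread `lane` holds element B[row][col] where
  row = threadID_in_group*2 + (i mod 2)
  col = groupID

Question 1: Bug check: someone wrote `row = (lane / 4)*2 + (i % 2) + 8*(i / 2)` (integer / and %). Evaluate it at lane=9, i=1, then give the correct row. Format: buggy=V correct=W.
`(lane / 4)*2 + (i % 2) + 8*(i / 2)`[9,1]→5
lane 9→9/4=2, 9 mod 4=1
i=1  r:2·1+1→3  c:2
row: 5 vs 3

buggy=5 correct=3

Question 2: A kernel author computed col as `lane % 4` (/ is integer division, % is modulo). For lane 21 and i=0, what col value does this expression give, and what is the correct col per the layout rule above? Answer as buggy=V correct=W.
`lane % 4`[21,0]->1
21: g=5,t=1
[0] (1*2+0,5) = (2,5)
col: 1 vs 5

buggy=1 correct=5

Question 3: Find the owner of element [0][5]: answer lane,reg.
20,0

c:5=>grp=5  r:0=>tig=0,lo=0
L=5*4+0=20  i=0=0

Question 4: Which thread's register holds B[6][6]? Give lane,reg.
27,0

c: 6->gid=6  r: 6->tid=3,i&1=0
L=6*4+3=27  i=0=0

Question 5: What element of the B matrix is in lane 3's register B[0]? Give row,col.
6,0

lane 3: G=0 (3/4), T=3 (3%4)
i=0: r=3*2+0=6, c=G=0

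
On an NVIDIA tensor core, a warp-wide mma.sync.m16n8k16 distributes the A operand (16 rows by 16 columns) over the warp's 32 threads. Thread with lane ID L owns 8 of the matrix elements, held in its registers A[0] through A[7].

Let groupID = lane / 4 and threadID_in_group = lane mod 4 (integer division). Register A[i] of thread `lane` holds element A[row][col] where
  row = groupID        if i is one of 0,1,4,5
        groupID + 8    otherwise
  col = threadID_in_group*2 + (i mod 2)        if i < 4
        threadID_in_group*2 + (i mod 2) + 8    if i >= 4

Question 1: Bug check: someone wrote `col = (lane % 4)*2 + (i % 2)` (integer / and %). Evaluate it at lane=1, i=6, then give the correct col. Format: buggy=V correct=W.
buggy=2 correct=10

`(lane % 4)*2 + (i % 2)`[1,6]→2
lane 1: G=0 (1/4), T=1 (1%4)
i=6: r=0+8=8, c=1*2+0+8=10
col: 2 vs 10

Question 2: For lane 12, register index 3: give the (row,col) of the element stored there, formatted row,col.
lane 12: gid=3 (12/4), tid=0 (12%4)
i=3: r=3+8=11, c=0*2+1+0=1

11,1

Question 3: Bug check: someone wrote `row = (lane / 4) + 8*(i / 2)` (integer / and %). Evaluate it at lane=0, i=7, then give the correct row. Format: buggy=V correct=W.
`(lane / 4) + 8*(i / 2)`[0,7]->24
0: g=0,t=0
[7] (0+8,0*2+1+8) = (8,9)
row: 24 vs 8

buggy=24 correct=8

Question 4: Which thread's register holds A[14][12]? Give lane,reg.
26,6

r=14→G=6,rhi=1  c=12→chi=1,T=2,p=0
L=6*4+2=26  i=1*4+1*2+0=6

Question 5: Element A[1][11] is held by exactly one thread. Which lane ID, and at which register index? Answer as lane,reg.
r=1⇒gr=1,Rb=0  c=11⇒Cb=1,th=1,odd=1
L=1*4+1=5  i=1*4+0*2+1=5

5,5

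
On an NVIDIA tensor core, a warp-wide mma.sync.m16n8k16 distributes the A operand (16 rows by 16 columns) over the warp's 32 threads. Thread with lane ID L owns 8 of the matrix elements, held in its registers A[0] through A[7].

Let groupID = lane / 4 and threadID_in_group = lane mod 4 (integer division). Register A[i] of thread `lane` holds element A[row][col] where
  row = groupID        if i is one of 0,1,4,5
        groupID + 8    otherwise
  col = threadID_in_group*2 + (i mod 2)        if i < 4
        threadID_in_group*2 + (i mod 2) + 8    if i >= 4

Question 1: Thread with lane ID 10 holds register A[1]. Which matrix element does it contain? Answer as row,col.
lane 10: gr=2 (10/4), th=2 (10%4)
i=1: r=2+0=2, c=2*2+1+0=5

2,5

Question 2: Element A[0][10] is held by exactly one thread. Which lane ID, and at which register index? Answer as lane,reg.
1,4

r:0=>grp=0,rB=0  c:10=>cB=1,tig=1,lo=0
L=0*4+1=1  i=1*4+0*2+0=4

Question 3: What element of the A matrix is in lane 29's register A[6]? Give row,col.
L=29⇒gr=29>>2=7, th=29&3=1
[6]⇒row 7+8=15  col 1·2+0+8=10

15,10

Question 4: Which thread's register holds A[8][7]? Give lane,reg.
3,3

r=8→G=0,rhi=1  c=7→chi=0,T=3,p=1
L=0*4+3=3  i=0*4+1*2+1=3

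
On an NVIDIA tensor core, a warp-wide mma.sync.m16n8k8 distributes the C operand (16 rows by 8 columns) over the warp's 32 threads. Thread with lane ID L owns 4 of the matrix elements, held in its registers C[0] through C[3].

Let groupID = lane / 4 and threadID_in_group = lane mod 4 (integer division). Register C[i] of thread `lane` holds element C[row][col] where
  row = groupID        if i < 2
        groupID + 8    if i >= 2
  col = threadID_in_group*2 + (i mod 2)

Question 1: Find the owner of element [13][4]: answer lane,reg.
22,2

r=13->g=5,rb=1  c=4->t=2,b0=0
L=5*4+2=22  i=1*2+0=2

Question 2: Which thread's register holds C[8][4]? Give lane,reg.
2,2

r: 8->gid=0,r8=1  c: 4->tid=2,i&1=0
L=0*4+2=2  i=1*2+0=2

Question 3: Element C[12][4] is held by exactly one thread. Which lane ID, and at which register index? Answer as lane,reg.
18,2

r=12→G=4,rhi=1  c=4→T=2,p=0
L=4*4+2=18  i=1*2+0=2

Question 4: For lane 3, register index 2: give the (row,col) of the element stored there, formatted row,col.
8,6

3: grp=0,tig=3
[2] (0+8,3*2+0) = (8,6)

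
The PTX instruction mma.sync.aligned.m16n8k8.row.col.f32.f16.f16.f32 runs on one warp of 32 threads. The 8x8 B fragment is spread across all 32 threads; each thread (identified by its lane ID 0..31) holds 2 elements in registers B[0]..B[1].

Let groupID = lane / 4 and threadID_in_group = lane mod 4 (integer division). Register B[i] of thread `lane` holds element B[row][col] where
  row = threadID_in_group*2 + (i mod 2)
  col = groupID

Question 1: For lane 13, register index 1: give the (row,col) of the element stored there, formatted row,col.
3,3

lane 13: grp=3 (13/4), tig=1 (13%4)
i=1: r=1*2+1=3, c=grp=3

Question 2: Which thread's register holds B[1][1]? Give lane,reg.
4,1

c=1→G=1  r=1→T=0,p=1
L=1*4+0=4  i=1=1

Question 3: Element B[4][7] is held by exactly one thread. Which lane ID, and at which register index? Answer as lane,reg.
c:7=>grp=7  r:4=>tig=2,lo=0
L=7*4+2=30  i=0=0

30,0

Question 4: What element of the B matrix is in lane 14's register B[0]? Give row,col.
lane 14: G=3 (14/4), T=2 (14%4)
i=0: r=2*2+0=4, c=G=3

4,3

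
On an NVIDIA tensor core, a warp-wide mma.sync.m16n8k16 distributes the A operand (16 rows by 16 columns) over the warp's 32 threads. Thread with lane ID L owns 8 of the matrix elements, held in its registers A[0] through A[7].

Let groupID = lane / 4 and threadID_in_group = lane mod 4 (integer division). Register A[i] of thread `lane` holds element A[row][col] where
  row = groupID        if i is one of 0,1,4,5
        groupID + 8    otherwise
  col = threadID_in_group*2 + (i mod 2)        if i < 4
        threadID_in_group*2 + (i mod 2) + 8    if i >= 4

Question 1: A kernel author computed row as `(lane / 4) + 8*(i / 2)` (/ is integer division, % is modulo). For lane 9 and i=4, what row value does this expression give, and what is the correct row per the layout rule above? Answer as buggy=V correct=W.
`(lane / 4) + 8*(i / 2)`[9,4]->18
lane 9: gid=2 (9/4), tid=1 (9%4)
i=4: r=2+0=2, c=1*2+0+8=10
row: 18 vs 2

buggy=18 correct=2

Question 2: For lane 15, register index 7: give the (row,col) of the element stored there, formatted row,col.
11,15

15: G=3,T=3
[7] (3+8,3*2+1+8) = (11,15)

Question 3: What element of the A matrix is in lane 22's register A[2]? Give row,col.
L=22->g=22>>2=5, t=22&3=2
[2]->row 5+8=13  col 2·2+0+0=4

13,4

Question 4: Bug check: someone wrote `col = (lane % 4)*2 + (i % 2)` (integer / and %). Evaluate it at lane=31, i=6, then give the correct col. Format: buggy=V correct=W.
`(lane % 4)*2 + (i % 2)`[31,6]→6
L=31→G=31>>2=7, T=31&3=3
[6]→row 7+8=15  col 3·2+0+8=14
col: 6 vs 14

buggy=6 correct=14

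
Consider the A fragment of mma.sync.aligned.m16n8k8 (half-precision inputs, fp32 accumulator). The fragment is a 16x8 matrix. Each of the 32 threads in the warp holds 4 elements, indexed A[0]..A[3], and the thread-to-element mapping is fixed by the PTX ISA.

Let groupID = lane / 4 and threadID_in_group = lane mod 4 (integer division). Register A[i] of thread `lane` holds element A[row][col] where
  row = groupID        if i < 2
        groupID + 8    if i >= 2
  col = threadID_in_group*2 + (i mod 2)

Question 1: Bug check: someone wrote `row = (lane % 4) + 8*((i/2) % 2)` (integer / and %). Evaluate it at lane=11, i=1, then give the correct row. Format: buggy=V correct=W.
`(lane % 4) + 8*((i/2) % 2)`[11,1]→3
lane 11: G=2 (11/4), T=3 (11%4)
i=1: r=2+0=2, c=3*2+1=7
row: 3 vs 2

buggy=3 correct=2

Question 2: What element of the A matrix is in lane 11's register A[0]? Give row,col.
2,6

L=11⇒gr=11>>2=2, th=11&3=3
[0]⇒row 2+0=2  col 3·2+0=6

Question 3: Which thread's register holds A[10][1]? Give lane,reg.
r: 10->gid=2,r8=1  c: 1->tid=0,i&1=1
L=2*4+0=8  i=1*2+1=3

8,3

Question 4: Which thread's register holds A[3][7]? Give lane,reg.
r:3=>grp=3,rB=0  c:7=>tig=3,lo=1
L=3*4+3=15  i=0*2+1=1

15,1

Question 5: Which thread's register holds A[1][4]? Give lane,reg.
6,0

r: 1->gid=1,r8=0  c: 4->tid=2,i&1=0
L=1*4+2=6  i=0*2+0=0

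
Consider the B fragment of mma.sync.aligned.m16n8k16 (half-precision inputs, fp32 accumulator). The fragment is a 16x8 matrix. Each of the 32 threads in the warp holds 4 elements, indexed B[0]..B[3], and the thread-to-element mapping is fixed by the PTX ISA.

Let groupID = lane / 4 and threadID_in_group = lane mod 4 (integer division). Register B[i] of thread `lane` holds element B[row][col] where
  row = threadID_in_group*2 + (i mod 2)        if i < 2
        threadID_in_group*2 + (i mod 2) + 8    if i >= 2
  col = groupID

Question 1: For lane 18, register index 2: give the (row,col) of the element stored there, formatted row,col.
18: gr=4,th=2
[2] (2*2+0+8,4) = (12,4)

12,4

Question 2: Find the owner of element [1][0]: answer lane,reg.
c=0→G=0  r=1→rhi=0,T=0,p=1
L=0*4+0=0  i=0*2+1=1

0,1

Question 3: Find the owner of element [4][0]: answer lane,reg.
c=0->g=0  r=4->rb=0,t=2,b0=0
L=0*4+2=2  i=0*2+0=0

2,0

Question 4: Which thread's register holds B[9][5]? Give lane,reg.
20,3

c=5->g=5  r=9->rb=1,t=0,b0=1
L=5*4+0=20  i=1*2+1=3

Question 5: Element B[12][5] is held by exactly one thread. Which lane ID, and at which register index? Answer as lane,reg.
c=5⇒gr=5  r=12⇒Rb=1,th=2,odd=0
L=5*4+2=22  i=1*2+0=2

22,2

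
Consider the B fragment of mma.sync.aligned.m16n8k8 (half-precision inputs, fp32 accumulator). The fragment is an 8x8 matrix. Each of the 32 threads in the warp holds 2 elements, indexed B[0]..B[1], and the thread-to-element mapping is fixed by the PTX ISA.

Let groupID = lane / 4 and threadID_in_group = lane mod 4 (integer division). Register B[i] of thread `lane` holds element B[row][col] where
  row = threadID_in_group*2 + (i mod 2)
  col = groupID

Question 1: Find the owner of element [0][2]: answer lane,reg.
c: 2->gid=2  r: 0->tid=0,i&1=0
L=2*4+0=8  i=0=0

8,0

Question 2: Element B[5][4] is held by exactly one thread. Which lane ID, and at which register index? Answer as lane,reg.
c=4→G=4  r=5→T=2,p=1
L=4*4+2=18  i=1=1

18,1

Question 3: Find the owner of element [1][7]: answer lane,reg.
c=7->g=7  r=1->t=0,b0=1
L=7*4+0=28  i=1=1

28,1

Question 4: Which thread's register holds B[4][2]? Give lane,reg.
c:2=>grp=2  r:4=>tig=2,lo=0
L=2*4+2=10  i=0=0

10,0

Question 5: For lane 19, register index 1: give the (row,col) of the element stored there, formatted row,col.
7,4

L=19⇒gr=19>>2=4, th=19&3=3
[1]⇒row 3·2+1=7  col gr=4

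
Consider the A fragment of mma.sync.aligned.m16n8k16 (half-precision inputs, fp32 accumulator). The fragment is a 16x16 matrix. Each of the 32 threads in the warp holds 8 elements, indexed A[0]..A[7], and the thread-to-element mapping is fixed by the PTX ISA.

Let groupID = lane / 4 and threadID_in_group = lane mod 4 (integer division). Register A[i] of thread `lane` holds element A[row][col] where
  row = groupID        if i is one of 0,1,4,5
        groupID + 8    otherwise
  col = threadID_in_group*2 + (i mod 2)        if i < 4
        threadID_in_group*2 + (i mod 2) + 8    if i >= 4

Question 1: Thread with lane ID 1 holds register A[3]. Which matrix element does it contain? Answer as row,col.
lane 1: gid=0 (1/4), tid=1 (1%4)
i=3: r=0+8=8, c=1*2+1+0=3

8,3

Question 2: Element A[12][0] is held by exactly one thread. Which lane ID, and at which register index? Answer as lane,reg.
r=12→G=4,rhi=1  c=0→chi=0,T=0,p=0
L=4*4+0=16  i=0*4+1*2+0=2

16,2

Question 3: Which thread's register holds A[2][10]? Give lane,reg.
r=2→G=2,rhi=0  c=10→chi=1,T=1,p=0
L=2*4+1=9  i=1*4+0*2+0=4

9,4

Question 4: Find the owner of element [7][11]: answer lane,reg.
r: 7->gid=7,r8=0  c: 11->c8=1,tid=1,i&1=1
L=7*4+1=29  i=1*4+0*2+1=5

29,5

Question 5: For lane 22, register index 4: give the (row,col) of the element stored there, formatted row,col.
5,12

L=22→G=22>>2=5, T=22&3=2
[4]→row 5+0=5  col 2·2+0+8=12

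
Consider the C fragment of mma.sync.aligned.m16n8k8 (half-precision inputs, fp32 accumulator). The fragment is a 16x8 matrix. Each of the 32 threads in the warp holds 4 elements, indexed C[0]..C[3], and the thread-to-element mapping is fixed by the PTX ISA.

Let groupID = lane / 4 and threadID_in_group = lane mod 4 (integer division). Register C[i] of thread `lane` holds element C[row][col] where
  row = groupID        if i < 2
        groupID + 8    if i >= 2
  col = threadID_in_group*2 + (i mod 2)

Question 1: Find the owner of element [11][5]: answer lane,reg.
r=11→G=3,rhi=1  c=5→T=2,p=1
L=3*4+2=14  i=1*2+1=3

14,3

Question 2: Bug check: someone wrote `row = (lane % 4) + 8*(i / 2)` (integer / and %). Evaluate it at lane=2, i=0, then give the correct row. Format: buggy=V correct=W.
`(lane % 4) + 8*(i / 2)`[2,0]→2
L=2→G=2>>2=0, T=2&3=2
[0]→row 0+0=0  col 2·2+0=4
row: 2 vs 0

buggy=2 correct=0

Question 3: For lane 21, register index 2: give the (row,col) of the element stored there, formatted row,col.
13,2

lane 21⇒21/4=5, 21 mod 4=1
i=2  r:5+8⇒13  c:2·1+0⇒2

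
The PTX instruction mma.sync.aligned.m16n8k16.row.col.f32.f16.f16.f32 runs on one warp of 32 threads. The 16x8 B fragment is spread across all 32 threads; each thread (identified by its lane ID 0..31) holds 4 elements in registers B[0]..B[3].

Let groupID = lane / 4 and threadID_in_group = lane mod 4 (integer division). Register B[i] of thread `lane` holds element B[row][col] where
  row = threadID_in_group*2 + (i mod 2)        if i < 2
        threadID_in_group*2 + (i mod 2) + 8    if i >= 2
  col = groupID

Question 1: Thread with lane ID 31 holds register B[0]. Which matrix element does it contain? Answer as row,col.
31: G=7,T=3
[0] (3*2+0+0,7) = (6,7)

6,7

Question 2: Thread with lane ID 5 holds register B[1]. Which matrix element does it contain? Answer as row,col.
5: g=1,t=1
[1] (1*2+1+0,1) = (3,1)

3,1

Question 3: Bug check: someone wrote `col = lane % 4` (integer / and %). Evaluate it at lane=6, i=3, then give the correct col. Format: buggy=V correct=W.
buggy=2 correct=1

`lane % 4`[6,3]=>2
6: grp=1,tig=2
[3] (2*2+1+8,1) = (13,1)
col: 2 vs 1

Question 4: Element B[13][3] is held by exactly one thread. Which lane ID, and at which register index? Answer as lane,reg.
c=3⇒gr=3  r=13⇒Rb=1,th=2,odd=1
L=3*4+2=14  i=1*2+1=3

14,3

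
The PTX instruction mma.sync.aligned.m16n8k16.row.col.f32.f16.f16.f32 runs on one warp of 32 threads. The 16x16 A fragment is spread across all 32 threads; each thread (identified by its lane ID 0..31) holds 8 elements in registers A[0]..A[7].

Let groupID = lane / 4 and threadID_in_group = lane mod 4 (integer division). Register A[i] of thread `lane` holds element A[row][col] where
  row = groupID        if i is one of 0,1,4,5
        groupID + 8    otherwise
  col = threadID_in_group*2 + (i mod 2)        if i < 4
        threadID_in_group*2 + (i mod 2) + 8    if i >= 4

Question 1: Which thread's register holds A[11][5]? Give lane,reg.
r: 11->gid=3,r8=1  c: 5->c8=0,tid=2,i&1=1
L=3*4+2=14  i=0*4+1*2+1=3

14,3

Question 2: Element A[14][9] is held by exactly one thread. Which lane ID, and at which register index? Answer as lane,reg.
r=14⇒gr=6,Rb=1  c=9⇒Cb=1,th=0,odd=1
L=6*4+0=24  i=1*4+1*2+1=7

24,7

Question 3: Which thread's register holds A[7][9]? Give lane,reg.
r=7⇒gr=7,Rb=0  c=9⇒Cb=1,th=0,odd=1
L=7*4+0=28  i=1*4+0*2+1=5

28,5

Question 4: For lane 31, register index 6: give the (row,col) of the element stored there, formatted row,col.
lane 31: gr=7 (31/4), th=3 (31%4)
i=6: r=7+8=15, c=3*2+0+8=14

15,14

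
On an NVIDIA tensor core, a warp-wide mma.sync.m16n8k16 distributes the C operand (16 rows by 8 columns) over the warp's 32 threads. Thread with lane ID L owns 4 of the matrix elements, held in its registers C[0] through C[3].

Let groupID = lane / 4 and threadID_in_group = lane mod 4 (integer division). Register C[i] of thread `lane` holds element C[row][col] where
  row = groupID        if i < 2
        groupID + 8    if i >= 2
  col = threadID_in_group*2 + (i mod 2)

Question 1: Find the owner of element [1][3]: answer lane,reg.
5,1

r:1=>grp=1,rB=0  c:3=>tig=1,lo=1
L=1*4+1=5  i=0*2+1=1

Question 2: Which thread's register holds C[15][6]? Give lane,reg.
31,2

r=15->g=7,rb=1  c=6->t=3,b0=0
L=7*4+3=31  i=1*2+0=2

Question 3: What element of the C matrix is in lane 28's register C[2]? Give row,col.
lane 28->28/4=7, 28 mod 4=0
i=2  r:7+8->15  c:2·0+0->0

15,0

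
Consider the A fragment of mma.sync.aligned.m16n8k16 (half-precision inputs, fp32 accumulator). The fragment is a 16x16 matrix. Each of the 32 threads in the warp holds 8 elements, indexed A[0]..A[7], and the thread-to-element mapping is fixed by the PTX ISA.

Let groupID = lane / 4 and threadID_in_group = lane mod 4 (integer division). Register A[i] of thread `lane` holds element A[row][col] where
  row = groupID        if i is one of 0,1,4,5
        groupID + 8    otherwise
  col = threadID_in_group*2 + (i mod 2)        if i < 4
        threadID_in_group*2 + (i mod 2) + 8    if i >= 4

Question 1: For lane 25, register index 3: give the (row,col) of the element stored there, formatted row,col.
14,3

lane 25⇒25/4=6, 25 mod 4=1
i=3  r:6+8⇒14  c:2·1+1+0⇒3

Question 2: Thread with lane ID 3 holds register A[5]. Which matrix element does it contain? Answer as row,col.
L=3→G=3>>2=0, T=3&3=3
[5]→row 0+0=0  col 3·2+1+8=15

0,15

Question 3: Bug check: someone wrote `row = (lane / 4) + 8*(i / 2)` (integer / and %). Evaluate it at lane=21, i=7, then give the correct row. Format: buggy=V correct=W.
buggy=29 correct=13

`(lane / 4) + 8*(i / 2)`[21,7]⇒29
L=21⇒gr=21>>2=5, th=21&3=1
[7]⇒row 5+8=13  col 1·2+1+8=11
row: 29 vs 13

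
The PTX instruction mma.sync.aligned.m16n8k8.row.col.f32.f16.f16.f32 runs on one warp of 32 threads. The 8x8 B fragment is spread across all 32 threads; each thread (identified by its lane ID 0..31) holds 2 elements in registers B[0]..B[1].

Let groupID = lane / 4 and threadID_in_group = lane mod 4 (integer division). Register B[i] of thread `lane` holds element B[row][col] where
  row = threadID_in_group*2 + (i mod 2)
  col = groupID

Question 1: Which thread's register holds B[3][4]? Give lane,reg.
17,1

c:4=>grp=4  r:3=>tig=1,lo=1
L=4*4+1=17  i=1=1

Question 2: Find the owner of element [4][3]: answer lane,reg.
14,0

c=3→G=3  r=4→T=2,p=0
L=3*4+2=14  i=0=0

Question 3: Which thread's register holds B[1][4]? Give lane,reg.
c=4→G=4  r=1→T=0,p=1
L=4*4+0=16  i=1=1

16,1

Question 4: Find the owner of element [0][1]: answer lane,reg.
c:1=>grp=1  r:0=>tig=0,lo=0
L=1*4+0=4  i=0=0

4,0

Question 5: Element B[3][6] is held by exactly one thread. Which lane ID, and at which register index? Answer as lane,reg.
25,1

c:6=>grp=6  r:3=>tig=1,lo=1
L=6*4+1=25  i=1=1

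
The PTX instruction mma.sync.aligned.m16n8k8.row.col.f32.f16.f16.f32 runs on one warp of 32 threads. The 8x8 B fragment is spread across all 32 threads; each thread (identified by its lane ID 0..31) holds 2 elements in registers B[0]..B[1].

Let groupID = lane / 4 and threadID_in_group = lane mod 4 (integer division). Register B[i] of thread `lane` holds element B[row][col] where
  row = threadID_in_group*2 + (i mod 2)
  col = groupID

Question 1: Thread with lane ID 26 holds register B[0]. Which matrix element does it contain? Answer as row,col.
lane 26: gr=6 (26/4), th=2 (26%4)
i=0: r=2*2+0=4, c=gr=6

4,6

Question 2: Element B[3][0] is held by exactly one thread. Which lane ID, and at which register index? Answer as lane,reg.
c:0=>grp=0  r:3=>tig=1,lo=1
L=0*4+1=1  i=1=1

1,1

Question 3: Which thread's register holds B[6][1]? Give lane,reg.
7,0

c=1->g=1  r=6->t=3,b0=0
L=1*4+3=7  i=0=0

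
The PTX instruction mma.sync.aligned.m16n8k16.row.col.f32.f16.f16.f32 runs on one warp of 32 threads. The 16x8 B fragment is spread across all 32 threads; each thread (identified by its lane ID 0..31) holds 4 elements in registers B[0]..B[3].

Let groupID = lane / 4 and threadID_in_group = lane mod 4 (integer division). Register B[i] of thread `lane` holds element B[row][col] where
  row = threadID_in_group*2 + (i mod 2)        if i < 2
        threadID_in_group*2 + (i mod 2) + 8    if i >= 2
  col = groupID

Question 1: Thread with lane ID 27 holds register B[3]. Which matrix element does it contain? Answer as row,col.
15,6

L=27->g=27>>2=6, t=27&3=3
[3]->row 3·2+1+8=15  col g=6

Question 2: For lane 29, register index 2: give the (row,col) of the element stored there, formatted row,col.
29: g=7,t=1
[2] (1*2+0+8,7) = (10,7)

10,7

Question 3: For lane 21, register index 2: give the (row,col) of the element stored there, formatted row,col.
21: gid=5,tid=1
[2] (1*2+0+8,5) = (10,5)

10,5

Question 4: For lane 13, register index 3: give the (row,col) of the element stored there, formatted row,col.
11,3

lane 13: gid=3 (13/4), tid=1 (13%4)
i=3: r=1*2+1+8=11, c=gid=3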